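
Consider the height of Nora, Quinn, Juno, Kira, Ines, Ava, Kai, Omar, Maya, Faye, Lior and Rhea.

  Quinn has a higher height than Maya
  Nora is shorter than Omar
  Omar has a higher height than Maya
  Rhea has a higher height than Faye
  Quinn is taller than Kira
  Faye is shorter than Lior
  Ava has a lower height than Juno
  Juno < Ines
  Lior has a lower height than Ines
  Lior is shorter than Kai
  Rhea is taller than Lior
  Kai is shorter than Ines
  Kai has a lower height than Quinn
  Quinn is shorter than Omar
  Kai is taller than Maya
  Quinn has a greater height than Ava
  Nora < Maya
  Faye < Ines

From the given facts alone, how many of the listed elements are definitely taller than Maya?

Directly above Maya: Kai, Quinn, Omar.
One step further: Ines (4 so far).
Nothing else is reachable above Maya; 4 in all.

4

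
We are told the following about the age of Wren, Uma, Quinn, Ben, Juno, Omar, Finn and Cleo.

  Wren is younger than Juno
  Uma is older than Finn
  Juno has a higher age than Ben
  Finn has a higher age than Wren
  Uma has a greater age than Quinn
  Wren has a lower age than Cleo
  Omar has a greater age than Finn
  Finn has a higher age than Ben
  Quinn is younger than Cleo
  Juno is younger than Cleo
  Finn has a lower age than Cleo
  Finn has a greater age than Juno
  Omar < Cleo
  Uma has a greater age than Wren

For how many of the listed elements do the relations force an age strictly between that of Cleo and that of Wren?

3

Chaining upward from Wren reaches: Juno, Finn, Omar, Uma.
Chaining downward from Cleo reaches: Quinn, Ben, Juno, Finn, Omar.
Strictly between Wren and Cleo are those in both lists: Juno, Finn, Omar — 3 elements.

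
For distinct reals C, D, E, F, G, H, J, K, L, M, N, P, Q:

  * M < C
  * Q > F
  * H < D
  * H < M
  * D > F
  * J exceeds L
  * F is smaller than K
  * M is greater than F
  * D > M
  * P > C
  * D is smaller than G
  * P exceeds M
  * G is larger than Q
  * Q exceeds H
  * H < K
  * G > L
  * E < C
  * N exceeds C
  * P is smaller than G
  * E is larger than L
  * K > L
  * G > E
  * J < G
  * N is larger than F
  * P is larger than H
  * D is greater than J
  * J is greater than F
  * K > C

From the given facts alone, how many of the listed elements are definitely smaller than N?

6

From N the given relations immediately reach F, C.
From those, M, E — 4 in total.
From those, L, H — 6 in total.
No other element is forced below N by the given relations, so the count is 6.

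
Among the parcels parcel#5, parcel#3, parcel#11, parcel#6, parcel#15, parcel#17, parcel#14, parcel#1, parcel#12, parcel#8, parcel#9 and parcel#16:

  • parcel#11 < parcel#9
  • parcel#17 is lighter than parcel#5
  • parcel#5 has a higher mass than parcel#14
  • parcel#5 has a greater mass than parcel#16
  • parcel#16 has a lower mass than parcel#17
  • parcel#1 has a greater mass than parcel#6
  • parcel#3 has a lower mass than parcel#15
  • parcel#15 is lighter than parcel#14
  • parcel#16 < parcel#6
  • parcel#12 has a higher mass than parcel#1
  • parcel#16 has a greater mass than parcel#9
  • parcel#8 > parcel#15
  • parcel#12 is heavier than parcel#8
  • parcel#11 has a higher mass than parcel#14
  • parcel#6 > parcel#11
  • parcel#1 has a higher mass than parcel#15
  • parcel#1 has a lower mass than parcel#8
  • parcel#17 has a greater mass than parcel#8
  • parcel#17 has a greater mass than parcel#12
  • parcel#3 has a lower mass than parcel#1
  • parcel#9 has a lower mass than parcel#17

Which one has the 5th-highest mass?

parcel#1

Chaining the given pairs: parcel#3 < parcel#15 < parcel#14 < parcel#11 < parcel#9 < parcel#16 < parcel#6 < parcel#1 < parcel#8 < parcel#12 < parcel#17 < parcel#5.
The 5th largest is parcel#1.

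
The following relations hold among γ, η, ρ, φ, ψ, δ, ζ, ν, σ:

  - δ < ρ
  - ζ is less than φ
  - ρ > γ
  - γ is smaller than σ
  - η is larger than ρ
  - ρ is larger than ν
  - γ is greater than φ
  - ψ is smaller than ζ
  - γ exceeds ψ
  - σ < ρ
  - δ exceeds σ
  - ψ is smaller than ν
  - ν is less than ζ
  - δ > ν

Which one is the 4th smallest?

φ

Piecing the relations together gives one ordering: ψ < ν < ζ < φ < γ < σ < δ < ρ < η.
The 4th smallest is φ.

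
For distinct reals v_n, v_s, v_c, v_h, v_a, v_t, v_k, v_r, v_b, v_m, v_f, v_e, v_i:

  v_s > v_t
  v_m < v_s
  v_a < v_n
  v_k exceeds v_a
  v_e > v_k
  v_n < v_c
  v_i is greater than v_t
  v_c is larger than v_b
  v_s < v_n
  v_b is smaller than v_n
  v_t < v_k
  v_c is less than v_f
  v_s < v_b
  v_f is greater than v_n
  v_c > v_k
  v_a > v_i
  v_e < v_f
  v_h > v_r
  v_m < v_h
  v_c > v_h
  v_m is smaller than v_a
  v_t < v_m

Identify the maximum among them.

v_f

v_t is not greatest since v_t < v_m; v_r is not greatest since v_r < v_h; v_m is not greatest since v_m < v_h; v_s is not greatest since v_s < v_b; v_b is not greatest since v_b < v_c; v_i is not greatest since v_i < v_a; v_a is not greatest since v_a < v_k; v_h is not greatest since v_h < v_c; v_k is not greatest since v_k < v_e; v_e is not greatest since v_e < v_f; v_n is not greatest since v_n < v_f; v_c is not greatest since v_c < v_f.
Only v_f has nothing above it, so v_f is the maximum.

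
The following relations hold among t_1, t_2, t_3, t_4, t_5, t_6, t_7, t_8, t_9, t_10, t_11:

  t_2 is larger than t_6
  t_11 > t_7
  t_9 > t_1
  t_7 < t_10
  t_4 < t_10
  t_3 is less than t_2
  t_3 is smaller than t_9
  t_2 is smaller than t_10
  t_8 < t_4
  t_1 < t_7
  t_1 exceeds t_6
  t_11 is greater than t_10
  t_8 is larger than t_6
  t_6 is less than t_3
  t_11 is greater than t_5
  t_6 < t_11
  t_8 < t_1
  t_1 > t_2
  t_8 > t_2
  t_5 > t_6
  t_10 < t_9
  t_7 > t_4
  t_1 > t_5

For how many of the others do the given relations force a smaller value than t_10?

The elements the relations force below t_10 are t_6, t_3, t_5, t_2, t_8, t_1, t_4, t_7 — no chain reaches any other.
That is 8.

8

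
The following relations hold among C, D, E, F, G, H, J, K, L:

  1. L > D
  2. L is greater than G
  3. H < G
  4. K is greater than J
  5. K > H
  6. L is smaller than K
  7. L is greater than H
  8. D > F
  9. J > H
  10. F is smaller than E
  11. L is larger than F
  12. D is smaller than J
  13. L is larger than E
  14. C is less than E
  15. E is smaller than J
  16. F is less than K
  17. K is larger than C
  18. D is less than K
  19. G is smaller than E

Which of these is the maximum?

Chaining downward from K: directly below it, F, H, D, C, L, J; then G, E.
That covers every other element, and nothing is given above K, so K is the maximum.

K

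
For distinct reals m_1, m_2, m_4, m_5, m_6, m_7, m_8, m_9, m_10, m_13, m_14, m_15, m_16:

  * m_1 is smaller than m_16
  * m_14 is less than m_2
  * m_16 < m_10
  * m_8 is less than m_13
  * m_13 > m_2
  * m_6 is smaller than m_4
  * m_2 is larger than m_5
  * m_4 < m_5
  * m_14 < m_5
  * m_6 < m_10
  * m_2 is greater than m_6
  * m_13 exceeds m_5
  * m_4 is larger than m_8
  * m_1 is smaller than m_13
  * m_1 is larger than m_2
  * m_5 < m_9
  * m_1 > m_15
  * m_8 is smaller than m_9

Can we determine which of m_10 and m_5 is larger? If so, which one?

m_10

Following the relations from m_5: m_5 < m_2 < m_1 < m_16 < m_10.
So m_10 is larger.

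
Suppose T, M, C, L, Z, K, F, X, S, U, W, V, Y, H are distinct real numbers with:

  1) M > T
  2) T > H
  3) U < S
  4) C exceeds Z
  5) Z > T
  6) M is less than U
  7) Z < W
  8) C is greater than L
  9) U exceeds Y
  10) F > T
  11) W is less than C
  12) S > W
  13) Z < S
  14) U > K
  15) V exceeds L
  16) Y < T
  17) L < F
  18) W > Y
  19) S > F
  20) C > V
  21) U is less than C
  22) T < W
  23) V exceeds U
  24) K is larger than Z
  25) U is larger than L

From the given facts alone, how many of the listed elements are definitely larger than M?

Directly above M: U.
One step further: V, S, C (4 so far).
Nothing else is reachable above M; 4 in all.

4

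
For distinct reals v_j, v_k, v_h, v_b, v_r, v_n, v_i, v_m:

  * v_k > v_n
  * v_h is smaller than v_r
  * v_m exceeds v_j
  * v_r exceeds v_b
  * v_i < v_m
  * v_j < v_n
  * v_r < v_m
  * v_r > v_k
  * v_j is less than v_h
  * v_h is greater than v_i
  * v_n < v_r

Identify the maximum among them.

Chaining downward from v_m: directly below it, v_i, v_j, v_r; then v_b, v_n, v_k, v_h.
That covers every other element, and nothing is given above v_m, so v_m is the maximum.

v_m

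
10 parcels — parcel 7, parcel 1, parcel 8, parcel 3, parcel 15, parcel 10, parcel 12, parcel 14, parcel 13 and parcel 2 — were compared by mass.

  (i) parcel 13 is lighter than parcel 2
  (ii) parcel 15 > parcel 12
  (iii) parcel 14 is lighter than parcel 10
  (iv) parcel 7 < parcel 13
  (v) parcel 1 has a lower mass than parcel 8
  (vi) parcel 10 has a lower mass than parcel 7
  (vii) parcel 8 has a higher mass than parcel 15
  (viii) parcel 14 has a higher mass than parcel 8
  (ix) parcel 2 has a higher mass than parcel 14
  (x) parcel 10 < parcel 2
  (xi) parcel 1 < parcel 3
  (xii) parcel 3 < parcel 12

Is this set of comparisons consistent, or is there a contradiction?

The single ordering parcel 1 < parcel 3 < parcel 12 < parcel 15 < parcel 8 < parcel 14 < parcel 10 < parcel 7 < parcel 13 < parcel 2 satisfies every listed relation, so no contradiction arises.

consistent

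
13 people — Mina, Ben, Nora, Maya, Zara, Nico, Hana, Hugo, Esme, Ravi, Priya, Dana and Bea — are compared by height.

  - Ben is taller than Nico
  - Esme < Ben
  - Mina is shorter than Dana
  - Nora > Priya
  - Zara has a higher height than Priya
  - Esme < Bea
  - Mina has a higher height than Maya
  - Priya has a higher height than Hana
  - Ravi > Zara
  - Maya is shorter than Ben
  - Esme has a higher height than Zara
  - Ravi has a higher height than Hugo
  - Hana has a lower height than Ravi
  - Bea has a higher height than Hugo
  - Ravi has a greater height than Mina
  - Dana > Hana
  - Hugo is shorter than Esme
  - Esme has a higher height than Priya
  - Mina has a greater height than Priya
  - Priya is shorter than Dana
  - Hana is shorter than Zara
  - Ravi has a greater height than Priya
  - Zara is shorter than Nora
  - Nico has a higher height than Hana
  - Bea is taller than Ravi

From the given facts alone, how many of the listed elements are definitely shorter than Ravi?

From Ravi the given relations immediately reach Hana, Priya, Hugo, Mina, Zara.
From those, Maya — 6 in total.
No other element is forced below Ravi by the given relations, so the count is 6.

6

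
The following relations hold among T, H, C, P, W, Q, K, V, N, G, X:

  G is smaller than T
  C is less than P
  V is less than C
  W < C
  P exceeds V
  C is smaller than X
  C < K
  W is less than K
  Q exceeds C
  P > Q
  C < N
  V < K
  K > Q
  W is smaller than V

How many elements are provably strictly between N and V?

1

Chaining upward from V reaches: C, Q, X, K, P.
Chaining downward from N reaches: W, C.
Strictly between V and N are those in both lists: C — 1 element.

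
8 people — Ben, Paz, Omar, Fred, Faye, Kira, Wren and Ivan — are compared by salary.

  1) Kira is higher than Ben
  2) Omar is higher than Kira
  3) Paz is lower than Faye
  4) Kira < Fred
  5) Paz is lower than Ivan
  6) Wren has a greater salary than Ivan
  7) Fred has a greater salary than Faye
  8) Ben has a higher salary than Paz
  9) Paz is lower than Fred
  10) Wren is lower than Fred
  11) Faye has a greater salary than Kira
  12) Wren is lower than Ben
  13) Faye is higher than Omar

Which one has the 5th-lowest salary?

The consecutive relations fix a unique order: Paz < Ivan < Wren < Ben < Kira < Omar < Faye < Fred.
The 5th smallest is Kira.

Kira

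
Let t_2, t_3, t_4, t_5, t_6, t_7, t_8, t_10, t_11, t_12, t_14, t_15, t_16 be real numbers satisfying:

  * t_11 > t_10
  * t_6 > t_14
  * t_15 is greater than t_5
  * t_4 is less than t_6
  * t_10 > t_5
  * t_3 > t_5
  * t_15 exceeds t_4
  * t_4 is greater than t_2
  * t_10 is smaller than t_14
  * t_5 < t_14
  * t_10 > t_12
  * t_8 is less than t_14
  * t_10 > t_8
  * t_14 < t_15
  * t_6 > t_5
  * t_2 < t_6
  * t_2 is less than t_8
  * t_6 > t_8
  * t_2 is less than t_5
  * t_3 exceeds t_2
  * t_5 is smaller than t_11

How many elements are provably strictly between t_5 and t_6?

2

The relations place t_5 below t_6. An element lies strictly between them when it is forced above t_5 and also forced below t_6.
Above t_5: {t_10, t_14, t_11, t_3, t_15}. Below t_6: {t_2, t_8, t_12, t_4, t_10, t_14}.
Intersection: {t_10, t_14} — 2.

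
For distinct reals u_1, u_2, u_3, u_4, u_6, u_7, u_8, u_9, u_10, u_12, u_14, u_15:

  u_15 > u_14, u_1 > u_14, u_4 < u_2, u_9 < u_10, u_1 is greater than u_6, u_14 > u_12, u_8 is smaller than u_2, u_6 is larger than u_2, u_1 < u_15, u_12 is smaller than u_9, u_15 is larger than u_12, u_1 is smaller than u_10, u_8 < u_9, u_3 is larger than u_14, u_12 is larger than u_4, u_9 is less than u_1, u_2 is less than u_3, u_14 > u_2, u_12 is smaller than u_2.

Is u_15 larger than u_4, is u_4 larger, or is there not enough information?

u_4 < u_12 and u_12 < u_2 give u_4 < u_2.
With u_2 < u_14: u_4 < u_12 < u_2 < u_14.
Then u_14 < u_1 extends the chain to u_1.
Then u_1 < u_15 extends the chain to u_15.
So u_15 is larger.

u_15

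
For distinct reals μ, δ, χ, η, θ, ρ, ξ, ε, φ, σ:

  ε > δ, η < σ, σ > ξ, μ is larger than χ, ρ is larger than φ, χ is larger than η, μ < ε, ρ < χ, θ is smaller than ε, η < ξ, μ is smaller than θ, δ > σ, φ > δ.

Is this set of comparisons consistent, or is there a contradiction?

consistent

The single ordering η < ξ < σ < δ < φ < ρ < χ < μ < θ < ε satisfies every listed relation, so no contradiction arises.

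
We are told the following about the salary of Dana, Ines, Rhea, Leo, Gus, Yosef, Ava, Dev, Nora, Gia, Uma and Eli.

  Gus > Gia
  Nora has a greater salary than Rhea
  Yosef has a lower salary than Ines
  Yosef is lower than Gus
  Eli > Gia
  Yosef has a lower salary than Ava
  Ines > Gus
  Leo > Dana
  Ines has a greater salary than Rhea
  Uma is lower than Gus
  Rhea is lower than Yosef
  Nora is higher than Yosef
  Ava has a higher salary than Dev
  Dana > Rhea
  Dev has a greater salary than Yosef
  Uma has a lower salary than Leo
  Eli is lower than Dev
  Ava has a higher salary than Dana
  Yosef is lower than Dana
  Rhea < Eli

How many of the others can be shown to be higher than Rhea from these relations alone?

9

Directly above Rhea: Yosef, Dana, Nora, Eli, Ines.
One step further: Leo, Gus, Dev, Ava (9 so far).
Nothing else is reachable above Rhea; 9 in all.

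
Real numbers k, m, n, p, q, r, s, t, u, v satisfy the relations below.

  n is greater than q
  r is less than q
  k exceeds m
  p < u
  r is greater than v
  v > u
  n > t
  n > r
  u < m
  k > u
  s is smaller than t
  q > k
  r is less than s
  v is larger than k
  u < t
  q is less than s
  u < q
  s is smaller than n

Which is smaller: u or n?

u

The relevant relations are u < m; m < k; k < v; v < r; r < q; q < s; s < t; t < n.
Together: u < m < k < v < r < q < s < t < n.
So u < n; u is the smaller of the two.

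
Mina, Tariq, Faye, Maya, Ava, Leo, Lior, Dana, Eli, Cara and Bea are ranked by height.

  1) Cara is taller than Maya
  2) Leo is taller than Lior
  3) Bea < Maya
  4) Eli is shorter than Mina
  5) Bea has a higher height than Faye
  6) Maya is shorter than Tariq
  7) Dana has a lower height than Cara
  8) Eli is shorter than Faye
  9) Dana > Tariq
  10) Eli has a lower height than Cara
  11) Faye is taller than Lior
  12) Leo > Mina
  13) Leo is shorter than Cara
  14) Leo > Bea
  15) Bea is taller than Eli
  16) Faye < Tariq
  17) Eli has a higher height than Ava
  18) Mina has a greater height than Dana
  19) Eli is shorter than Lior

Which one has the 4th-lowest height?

Chaining the given pairs: Ava < Eli < Lior < Faye < Bea < Maya < Tariq < Dana < Mina < Leo < Cara.
The 4th smallest is Faye.

Faye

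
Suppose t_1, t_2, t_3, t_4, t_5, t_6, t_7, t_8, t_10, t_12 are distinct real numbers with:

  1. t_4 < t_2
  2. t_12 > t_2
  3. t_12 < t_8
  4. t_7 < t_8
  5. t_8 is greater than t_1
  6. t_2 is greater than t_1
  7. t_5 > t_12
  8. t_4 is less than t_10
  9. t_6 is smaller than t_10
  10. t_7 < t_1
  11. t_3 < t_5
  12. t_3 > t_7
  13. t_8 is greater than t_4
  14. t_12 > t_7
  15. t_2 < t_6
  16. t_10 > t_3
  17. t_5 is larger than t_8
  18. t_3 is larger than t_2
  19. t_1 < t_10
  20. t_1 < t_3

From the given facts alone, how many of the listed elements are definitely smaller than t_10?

6

The elements the relations force below t_10 are t_4, t_7, t_1, t_2, t_6, t_3 — no chain reaches any other.
That is 6.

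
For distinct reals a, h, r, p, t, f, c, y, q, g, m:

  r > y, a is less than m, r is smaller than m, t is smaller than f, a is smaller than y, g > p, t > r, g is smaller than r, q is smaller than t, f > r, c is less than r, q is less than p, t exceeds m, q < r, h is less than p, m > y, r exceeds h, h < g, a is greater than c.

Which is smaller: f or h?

h < g and g < r give h < r.
With r < m: h < g < r < m.
Then m < t extends the chain to t.
Then t < f extends the chain to f.
So h < f; h is the smaller of the two.

h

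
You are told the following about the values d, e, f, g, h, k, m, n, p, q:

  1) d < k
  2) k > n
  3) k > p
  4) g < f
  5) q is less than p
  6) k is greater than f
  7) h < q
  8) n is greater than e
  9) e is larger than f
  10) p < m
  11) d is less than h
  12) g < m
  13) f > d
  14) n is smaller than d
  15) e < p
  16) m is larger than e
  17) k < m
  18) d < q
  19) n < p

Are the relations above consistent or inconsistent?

Chaining the given relations yields f < e < n < d, so f < d. But one relation states d < f. These cannot both hold.

inconsistent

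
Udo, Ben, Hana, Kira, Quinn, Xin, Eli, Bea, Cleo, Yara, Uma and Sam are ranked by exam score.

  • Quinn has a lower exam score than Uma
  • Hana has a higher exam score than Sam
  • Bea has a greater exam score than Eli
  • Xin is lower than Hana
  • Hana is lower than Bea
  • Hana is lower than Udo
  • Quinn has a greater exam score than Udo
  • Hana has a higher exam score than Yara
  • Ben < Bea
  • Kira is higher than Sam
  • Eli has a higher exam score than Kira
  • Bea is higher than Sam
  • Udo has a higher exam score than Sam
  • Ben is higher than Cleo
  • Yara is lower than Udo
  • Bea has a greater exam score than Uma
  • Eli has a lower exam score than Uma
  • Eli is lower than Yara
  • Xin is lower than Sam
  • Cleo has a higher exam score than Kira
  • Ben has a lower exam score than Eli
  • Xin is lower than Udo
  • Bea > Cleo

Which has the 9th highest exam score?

Cleo

Piecing the relations together gives one ordering: Xin < Sam < Kira < Cleo < Ben < Eli < Yara < Hana < Udo < Quinn < Uma < Bea.
The 9th largest is Cleo.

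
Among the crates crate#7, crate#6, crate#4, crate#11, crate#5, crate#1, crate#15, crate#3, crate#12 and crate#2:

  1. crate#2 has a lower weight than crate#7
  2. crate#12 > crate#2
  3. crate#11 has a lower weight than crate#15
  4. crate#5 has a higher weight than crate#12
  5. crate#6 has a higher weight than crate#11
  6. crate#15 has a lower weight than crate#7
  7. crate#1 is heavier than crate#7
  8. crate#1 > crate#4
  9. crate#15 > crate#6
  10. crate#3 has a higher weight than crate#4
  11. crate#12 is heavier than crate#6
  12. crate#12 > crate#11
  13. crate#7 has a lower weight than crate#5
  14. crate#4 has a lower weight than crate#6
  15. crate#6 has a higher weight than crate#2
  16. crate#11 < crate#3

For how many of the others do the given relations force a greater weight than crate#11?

7

Directly above crate#11: crate#6, crate#15, crate#3, crate#12.
One step further: crate#7, crate#5 (6 so far).
One step further: crate#1 (7 so far).
No other element is forced above crate#11 by the given relations, so the count is 7.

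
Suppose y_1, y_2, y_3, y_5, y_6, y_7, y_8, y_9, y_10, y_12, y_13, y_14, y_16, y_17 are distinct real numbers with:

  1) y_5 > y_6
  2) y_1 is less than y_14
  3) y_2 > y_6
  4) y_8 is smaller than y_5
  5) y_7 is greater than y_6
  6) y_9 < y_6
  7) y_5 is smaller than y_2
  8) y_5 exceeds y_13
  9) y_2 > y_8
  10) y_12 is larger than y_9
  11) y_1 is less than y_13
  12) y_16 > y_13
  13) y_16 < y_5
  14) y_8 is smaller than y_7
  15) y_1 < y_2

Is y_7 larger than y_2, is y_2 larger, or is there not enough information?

undetermined

Following every chain through y_7: below y_7 we get y_9, y_8, y_6.
y_2 is not reached, and no chain runs the other way from y_2 to y_7.
So the given relations leave the order of y_7 and y_2 undetermined.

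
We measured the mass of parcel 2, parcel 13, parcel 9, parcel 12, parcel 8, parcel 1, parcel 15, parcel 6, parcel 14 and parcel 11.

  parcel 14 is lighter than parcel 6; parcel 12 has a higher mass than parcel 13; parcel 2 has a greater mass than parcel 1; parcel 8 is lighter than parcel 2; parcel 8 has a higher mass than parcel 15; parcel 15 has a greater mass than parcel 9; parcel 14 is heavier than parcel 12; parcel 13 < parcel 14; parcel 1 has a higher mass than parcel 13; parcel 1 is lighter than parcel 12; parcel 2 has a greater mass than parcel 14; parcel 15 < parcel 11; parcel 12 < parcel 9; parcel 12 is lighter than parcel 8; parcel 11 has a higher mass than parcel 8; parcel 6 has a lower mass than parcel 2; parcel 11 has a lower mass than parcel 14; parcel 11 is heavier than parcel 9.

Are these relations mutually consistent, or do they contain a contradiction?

consistent

The single ordering parcel 13 < parcel 1 < parcel 12 < parcel 9 < parcel 15 < parcel 8 < parcel 11 < parcel 14 < parcel 6 < parcel 2 satisfies every listed relation, so no contradiction arises.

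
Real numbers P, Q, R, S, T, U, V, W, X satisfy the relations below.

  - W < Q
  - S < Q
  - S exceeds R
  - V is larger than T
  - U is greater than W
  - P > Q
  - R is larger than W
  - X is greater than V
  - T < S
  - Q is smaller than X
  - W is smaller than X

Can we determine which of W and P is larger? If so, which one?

Chaining the given relations: W < R < S < Q < P.
So P is larger.

P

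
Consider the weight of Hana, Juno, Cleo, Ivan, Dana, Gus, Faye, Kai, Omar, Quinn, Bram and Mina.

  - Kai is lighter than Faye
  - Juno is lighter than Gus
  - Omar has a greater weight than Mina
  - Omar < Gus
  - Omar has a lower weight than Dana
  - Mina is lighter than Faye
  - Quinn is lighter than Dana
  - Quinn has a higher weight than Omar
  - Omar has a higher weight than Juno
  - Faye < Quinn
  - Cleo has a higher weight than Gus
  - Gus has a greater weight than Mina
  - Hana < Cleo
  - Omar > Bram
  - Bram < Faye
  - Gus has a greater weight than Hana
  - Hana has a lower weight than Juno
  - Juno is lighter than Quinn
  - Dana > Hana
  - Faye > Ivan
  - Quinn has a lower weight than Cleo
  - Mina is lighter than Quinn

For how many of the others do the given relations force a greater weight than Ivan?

From Ivan the given relations immediately reach Faye.
From those, Quinn — 2 in total.
From those, Dana, Cleo — 4 in total.
Nothing else is reachable above Ivan; 4 in all.

4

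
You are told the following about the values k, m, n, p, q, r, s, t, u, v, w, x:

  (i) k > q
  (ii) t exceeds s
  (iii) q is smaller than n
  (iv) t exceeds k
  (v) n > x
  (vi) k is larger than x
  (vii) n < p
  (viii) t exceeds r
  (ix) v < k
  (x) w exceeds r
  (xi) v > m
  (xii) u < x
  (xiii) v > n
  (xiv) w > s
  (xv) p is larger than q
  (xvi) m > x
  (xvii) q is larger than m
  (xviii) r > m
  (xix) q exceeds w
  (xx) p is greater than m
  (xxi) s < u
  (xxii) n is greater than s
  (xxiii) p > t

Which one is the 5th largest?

n

The consecutive relations fix a unique order: s < u < x < m < r < w < q < n < v < k < t < p.
Counting 5 from the largest end gives n.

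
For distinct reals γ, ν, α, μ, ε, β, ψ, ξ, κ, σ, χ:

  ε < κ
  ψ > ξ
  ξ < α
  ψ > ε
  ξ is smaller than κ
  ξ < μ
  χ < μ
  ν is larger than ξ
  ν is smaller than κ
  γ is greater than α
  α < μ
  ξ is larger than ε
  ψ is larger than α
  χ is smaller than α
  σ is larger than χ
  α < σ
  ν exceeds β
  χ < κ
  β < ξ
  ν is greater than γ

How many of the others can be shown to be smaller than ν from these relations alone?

From ν the given relations immediately reach β, ξ, γ.
From those, ε, α — 5 in total.
From those, χ — 6 in total.
Nothing else is reachable below ν; 6 in all.

6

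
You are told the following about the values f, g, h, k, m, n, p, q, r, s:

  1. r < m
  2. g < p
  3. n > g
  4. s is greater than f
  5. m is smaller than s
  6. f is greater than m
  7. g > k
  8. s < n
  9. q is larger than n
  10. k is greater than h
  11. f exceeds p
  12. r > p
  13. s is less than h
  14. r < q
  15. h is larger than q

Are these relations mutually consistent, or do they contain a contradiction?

Chaining the given relations yields g < p < r < m < f < s < n < q < h < k, so g < k. But one relation states k < g. These cannot both hold.

inconsistent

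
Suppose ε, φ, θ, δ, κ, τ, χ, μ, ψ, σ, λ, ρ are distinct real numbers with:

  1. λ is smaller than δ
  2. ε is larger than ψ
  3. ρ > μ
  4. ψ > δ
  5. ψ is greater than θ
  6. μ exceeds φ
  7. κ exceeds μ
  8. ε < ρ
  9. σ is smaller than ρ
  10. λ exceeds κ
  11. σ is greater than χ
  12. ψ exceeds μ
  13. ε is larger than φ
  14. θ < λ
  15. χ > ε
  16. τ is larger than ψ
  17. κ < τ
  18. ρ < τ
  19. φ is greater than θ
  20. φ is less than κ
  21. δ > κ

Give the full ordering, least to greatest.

θ < φ < μ < κ < λ < δ < ψ < ε < χ < σ < ρ < τ

Nothing is placed below θ, so it is least; from there θ < φ; φ < μ; μ < κ; κ < λ; λ < δ; δ < ψ; ψ < ε; ε < χ; χ < σ; σ < ρ; ρ < τ, each given directly.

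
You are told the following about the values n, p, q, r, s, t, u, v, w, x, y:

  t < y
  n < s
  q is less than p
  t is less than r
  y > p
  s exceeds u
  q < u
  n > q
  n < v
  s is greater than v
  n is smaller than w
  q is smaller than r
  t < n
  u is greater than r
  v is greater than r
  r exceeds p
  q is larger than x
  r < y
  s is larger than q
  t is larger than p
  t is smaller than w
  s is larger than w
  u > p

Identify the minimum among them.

x

Chaining upward from x: directly above it, q; then p, r, n, u, s; then t, w, v, y.
That covers every other element, and nothing is given below x, so x is the minimum.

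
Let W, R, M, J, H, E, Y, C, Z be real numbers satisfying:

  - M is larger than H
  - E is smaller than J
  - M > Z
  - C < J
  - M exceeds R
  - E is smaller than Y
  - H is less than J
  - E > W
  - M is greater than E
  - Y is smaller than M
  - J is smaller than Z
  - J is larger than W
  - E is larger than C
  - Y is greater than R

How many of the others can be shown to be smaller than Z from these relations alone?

The elements the relations force below Z are W, H, C, E, J — no chain reaches any other.
That is 5.

5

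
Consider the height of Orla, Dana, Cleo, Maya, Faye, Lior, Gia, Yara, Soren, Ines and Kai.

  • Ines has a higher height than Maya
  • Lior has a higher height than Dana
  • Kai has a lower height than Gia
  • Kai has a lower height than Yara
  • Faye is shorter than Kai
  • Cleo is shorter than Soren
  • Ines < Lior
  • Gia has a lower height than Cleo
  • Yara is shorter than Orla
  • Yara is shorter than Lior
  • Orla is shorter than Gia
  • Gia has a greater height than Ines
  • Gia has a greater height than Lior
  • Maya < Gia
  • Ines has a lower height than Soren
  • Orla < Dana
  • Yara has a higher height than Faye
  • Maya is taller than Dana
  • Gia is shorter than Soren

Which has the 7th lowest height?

Ines

Piecing the relations together gives one ordering: Faye < Kai < Yara < Orla < Dana < Maya < Ines < Lior < Gia < Cleo < Soren.
Counting 7 from the smallest end gives Ines.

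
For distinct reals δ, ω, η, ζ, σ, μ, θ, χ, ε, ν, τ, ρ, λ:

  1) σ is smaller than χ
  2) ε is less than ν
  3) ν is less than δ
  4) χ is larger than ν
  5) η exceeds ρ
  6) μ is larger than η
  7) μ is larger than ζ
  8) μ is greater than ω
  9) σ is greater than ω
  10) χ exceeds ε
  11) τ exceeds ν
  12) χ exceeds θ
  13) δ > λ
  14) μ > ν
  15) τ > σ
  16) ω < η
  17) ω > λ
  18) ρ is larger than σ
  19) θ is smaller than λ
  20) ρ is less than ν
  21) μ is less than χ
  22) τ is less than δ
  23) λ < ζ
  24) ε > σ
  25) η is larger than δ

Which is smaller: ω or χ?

ω

ω < σ and σ < ρ give ω < ρ.
Then ρ < ν extends the chain to ν.
Then ν < τ extends the chain to τ.
Then τ < δ extends the chain to δ.
With δ < η: ω < σ < ρ < ν < τ < δ < η.
Then η < μ extends the chain to μ.
With μ < χ: ω < σ < ρ < ν < τ < δ < η < μ < χ.
So ω < χ; ω is the smaller of the two.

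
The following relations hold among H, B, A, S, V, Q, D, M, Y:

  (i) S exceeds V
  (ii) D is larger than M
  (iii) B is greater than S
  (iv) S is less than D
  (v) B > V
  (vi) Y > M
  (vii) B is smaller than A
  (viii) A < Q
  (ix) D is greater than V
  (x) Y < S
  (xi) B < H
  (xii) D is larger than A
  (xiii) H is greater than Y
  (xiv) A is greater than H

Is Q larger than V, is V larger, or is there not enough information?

The relevant relations are V < S; S < B; B < H; H < A; A < Q.
Together: V < S < B < H < A < Q.
So Q is larger.

Q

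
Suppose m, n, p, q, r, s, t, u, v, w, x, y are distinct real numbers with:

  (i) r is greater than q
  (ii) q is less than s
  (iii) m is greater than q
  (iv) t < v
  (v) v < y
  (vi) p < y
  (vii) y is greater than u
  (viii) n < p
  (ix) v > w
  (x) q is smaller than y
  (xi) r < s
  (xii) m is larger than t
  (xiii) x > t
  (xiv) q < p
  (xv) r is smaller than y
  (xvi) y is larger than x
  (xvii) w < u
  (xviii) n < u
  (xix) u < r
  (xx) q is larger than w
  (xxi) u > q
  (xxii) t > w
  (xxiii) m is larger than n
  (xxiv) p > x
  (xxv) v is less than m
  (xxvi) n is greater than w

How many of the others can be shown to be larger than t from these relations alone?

5

From t the given relations immediately reach v, x, m.
From those, p, y — 5 in total.
Nothing else is reachable above t; 5 in all.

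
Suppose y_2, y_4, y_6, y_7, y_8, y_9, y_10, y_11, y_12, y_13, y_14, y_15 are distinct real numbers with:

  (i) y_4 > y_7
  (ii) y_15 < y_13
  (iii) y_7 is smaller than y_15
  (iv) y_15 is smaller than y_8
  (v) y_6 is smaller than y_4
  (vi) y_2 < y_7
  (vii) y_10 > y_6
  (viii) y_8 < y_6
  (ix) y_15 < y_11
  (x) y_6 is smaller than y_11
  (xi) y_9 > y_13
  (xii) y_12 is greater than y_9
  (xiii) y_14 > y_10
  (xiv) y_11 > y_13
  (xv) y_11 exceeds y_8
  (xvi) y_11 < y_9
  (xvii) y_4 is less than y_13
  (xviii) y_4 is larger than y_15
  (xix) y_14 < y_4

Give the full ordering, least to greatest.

y_2 < y_7 < y_15 < y_8 < y_6 < y_10 < y_14 < y_4 < y_13 < y_11 < y_9 < y_12

Each adjacent pair is fixed by a given relation: y_2 < y_7; y_7 < y_15; y_15 < y_8; y_8 < y_6; y_6 < y_10; y_10 < y_14; y_14 < y_4; y_4 < y_13; y_13 < y_11; y_11 < y_9; y_9 < y_12. Chaining them end to end gives the full order.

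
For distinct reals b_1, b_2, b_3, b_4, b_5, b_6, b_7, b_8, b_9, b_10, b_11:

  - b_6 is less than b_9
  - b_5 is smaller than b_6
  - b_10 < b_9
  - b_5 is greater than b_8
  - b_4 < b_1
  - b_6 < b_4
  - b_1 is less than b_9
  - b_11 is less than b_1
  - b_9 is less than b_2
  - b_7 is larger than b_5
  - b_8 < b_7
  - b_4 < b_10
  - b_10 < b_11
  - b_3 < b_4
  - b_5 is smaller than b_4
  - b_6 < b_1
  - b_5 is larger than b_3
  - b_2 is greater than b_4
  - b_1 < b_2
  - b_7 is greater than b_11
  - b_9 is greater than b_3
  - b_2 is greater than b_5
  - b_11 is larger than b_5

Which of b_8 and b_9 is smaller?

b_8

Following the relations from b_8: b_8 < b_5 < b_6 < b_4 < b_10 < b_11 < b_1 < b_9.
So b_8 < b_9; b_8 is the smaller of the two.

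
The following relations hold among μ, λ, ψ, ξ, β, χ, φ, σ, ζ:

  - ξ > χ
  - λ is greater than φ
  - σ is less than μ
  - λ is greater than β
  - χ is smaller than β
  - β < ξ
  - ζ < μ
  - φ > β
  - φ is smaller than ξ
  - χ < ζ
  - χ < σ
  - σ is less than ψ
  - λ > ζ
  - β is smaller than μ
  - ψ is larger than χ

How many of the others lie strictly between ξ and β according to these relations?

1

The relations place β below ξ. An element lies strictly between them when it is forced above β and also forced below ξ.
Above β: {φ, λ, μ}. Below ξ: {χ, φ}.
Intersection: {φ} — 1.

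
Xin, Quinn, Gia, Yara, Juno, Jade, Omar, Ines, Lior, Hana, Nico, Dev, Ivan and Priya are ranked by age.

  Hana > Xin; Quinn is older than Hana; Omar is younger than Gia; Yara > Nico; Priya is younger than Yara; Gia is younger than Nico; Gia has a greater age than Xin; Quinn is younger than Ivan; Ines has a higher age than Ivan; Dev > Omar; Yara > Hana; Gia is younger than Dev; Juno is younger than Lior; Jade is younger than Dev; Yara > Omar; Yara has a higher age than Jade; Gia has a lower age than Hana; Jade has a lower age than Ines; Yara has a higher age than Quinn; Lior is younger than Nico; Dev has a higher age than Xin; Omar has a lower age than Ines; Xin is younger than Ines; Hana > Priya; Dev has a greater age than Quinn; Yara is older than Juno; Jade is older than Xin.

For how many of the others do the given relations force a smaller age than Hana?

4

Directly below Hana: Xin, Gia, Priya.
One step further: Omar (4 so far).
No other element is forced below Hana by the given relations, so the count is 4.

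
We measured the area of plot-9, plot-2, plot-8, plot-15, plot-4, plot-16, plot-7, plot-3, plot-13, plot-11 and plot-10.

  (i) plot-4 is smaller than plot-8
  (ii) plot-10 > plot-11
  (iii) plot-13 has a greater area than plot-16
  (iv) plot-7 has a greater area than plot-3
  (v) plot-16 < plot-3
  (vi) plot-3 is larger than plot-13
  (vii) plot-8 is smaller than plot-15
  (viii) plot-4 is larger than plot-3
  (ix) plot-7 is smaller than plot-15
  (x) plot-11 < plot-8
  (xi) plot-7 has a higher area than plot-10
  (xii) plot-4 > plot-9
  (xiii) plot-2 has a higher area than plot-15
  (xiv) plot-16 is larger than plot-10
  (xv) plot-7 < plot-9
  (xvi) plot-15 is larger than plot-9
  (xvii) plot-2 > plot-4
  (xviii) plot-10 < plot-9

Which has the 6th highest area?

plot-7

Chaining the given pairs: plot-11 < plot-10 < plot-16 < plot-13 < plot-3 < plot-7 < plot-9 < plot-4 < plot-8 < plot-15 < plot-2.
Counting 6 from the largest end gives plot-7.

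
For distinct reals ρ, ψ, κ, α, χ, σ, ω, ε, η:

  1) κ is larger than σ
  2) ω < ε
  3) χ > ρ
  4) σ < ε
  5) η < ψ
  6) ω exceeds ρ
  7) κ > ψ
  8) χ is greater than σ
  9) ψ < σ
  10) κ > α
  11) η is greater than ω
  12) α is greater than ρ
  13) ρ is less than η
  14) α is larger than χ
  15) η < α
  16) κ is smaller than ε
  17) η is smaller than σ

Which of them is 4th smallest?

The consecutive relations fix a unique order: ρ < ω < η < ψ < σ < χ < α < κ < ε.
Counting 4 from the smallest end gives ψ.

ψ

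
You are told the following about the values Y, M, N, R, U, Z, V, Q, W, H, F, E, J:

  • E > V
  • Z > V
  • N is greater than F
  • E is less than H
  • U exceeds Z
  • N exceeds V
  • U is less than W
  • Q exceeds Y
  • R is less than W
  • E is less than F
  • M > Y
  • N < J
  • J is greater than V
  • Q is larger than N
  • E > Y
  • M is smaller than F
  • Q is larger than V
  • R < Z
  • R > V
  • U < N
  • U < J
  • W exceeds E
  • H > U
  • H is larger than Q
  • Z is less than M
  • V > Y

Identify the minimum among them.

Y

V is not least since Y < V; R is not least since V < R; E is not least since V < E; Z is not least since R < Z; U is not least since Z < U; M is not least since Z < M; F is not least since E < F; W is not least since R < W; N is not least since V < N; J is not least since U < J; Q is not least since N < Q; H is not least since E < H.
Only Y has nothing below it, so Y is the minimum.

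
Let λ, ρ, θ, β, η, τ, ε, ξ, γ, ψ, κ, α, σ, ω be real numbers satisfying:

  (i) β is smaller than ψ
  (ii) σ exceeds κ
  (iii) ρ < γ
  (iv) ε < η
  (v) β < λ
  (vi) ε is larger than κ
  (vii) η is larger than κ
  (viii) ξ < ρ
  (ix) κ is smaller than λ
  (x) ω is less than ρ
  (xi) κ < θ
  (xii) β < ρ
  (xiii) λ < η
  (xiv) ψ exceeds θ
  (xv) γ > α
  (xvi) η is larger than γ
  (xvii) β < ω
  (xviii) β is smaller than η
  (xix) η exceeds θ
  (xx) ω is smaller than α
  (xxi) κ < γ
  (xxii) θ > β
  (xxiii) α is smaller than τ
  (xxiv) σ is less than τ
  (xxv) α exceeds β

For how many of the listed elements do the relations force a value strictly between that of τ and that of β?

Chaining upward from β reaches: ω, α, θ, λ, ψ, ρ, γ, η.
Chaining downward from τ reaches: ω, κ, α, σ.
Strictly between β and τ are those in both lists: ω, α — 2 elements.

2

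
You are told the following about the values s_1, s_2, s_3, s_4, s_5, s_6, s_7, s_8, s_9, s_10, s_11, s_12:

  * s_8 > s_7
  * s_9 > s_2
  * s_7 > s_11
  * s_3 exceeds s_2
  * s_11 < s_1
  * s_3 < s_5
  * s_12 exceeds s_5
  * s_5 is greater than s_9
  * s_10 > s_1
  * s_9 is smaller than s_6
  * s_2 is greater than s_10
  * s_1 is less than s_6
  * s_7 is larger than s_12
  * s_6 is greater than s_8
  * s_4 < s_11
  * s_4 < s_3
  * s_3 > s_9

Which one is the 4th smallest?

s_10

Piecing the relations together gives one ordering: s_4 < s_11 < s_1 < s_10 < s_2 < s_9 < s_3 < s_5 < s_12 < s_7 < s_8 < s_6.
Counting 4 from the smallest end gives s_10.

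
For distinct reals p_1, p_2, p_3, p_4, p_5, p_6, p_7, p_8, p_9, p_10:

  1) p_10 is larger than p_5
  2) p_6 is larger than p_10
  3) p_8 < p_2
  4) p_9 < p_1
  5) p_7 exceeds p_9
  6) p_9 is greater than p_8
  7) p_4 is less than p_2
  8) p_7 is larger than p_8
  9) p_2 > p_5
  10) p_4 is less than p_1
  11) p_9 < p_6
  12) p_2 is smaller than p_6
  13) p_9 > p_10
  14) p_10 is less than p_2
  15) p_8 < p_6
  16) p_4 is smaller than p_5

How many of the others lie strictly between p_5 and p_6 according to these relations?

Chaining upward from p_5 reaches: p_10, p_9, p_7, p_1, p_2.
Chaining downward from p_6 reaches: p_4, p_8, p_10, p_9, p_2.
Strictly between p_5 and p_6 are those in both lists: p_10, p_9, p_2 — 3 elements.

3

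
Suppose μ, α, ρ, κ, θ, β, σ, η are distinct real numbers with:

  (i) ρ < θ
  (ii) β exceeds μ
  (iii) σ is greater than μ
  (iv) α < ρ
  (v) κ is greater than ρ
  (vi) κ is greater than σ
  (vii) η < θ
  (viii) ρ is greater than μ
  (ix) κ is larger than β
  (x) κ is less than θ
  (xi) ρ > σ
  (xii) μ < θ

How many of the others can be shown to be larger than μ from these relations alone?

5

From μ the given relations immediately reach β, σ, ρ, θ.
From those, κ — 5 in total.
Nothing else is reachable above μ; 5 in all.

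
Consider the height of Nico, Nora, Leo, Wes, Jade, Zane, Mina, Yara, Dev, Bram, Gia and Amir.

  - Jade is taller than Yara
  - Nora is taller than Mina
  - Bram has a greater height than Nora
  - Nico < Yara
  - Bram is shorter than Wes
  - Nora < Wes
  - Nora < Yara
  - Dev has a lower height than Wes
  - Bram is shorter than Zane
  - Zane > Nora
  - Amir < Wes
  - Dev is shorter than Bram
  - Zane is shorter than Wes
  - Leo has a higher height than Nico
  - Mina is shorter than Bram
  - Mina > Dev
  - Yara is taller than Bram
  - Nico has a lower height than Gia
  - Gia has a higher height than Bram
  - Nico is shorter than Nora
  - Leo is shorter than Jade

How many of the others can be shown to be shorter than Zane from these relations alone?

5

The elements the relations force below Zane are Nico, Dev, Mina, Nora, Bram — no chain reaches any other.
That is 5.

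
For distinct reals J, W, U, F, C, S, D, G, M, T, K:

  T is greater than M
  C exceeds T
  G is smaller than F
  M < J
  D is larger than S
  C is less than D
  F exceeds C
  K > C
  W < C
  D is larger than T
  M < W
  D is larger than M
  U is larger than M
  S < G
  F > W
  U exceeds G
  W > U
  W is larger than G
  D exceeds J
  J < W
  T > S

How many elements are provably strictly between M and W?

Chaining upward from M reaches: T, U, J, C, K, F, D.
Chaining downward from W reaches: S, G, U, J.
Strictly between M and W are those in both lists: U, J — 2 elements.

2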